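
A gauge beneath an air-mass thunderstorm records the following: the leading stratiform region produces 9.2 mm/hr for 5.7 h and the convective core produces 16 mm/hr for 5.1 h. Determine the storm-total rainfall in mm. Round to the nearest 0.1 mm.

Total = Σ Rᵢ Δtᵢ = 9.2 × 5.7 + 16 × 5.1
      = 52.44 + 81.6 = 134.0 mm.

total ≈ 134.0 mm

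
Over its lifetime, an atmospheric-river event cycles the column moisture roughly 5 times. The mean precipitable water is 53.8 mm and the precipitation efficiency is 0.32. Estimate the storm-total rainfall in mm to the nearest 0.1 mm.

Each cycle deposits ε × PW = 0.32 × 53.8 = 17.216 mm.
Over 5 cycles: 5 × 17.216 = 86.1 mm.

rainfall ≈ 86.1 mm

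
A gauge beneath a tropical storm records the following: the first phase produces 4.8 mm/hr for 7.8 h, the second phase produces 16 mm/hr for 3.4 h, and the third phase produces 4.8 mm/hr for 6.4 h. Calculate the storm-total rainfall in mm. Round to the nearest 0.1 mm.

Total = Σ Rᵢ Δtᵢ = 4.8 × 7.8 + 16 × 3.4 + 4.8 × 6.4
      = 37.44 + 54.4 + 30.72 = 122.6 mm.

total ≈ 122.6 mm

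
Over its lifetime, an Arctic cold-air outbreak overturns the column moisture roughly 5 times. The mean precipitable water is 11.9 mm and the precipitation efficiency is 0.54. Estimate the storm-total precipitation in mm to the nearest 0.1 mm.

Each cycle deposits ε × PW = 0.54 × 11.9 = 6.426 mm.
Over 5 cycles: 5 × 6.426 = 32.1 mm.

precipitation ≈ 32.1 mm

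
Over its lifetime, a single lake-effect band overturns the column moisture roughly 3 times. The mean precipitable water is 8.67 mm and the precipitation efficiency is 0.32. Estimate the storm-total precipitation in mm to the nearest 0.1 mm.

Each cycle deposits ε × PW = 0.32 × 8.67 = 2.7744 mm.
Over 3 cycles: 3 × 2.7744 = 8.3 mm.

precipitation ≈ 8.3 mm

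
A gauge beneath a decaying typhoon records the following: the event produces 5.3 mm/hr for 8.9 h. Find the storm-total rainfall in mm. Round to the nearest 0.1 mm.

Total = Σ Rᵢ Δtᵢ = 5.3 × 8.9
      = 47.17 = 47.2 mm.

total ≈ 47.2 mm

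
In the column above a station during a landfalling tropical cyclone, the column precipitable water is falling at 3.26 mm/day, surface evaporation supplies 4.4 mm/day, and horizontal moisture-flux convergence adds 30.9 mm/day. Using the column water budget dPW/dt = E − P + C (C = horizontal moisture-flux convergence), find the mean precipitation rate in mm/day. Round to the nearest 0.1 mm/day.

P ≈ 38.6 mm/day

dPW/dt = -3.26 mm/day.
P = E + C − dPW/dt = 4.4 + (30.9) − (-3.26) = 38.6 mm/day.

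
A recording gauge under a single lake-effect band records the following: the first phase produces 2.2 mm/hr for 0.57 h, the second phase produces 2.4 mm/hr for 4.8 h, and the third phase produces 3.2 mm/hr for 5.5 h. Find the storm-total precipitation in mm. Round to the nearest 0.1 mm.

Total = Σ Rᵢ Δtᵢ = 2.2 × 0.57 + 2.4 × 4.8 + 3.2 × 5.5
      = 1.254 + 11.52 + 17.6 = 30.4 mm.

total ≈ 30.4 mm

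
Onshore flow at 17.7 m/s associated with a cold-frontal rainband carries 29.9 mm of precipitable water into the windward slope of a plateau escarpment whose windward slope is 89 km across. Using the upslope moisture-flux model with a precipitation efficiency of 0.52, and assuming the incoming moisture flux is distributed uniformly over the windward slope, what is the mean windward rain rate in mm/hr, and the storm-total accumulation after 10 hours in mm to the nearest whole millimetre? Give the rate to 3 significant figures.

R ≈ 11.1 mm/hr; total ≈ 111 mm

Incoming column moisture flux per unit ridge length: F = V × PW = 17.7 × 29.9 = 529.23 mm·m/s.
Spread over the 89 km slope with efficiency ε = 0.52: R = ε·F/W = 0.52 × 529.23 / 89000 m = 3.092e-03 mm/s.
R = 3.092e-03 × 3600 = 11.1 mm/hr.
Over 10 h: total = 11.1 × 10 = 111 mm.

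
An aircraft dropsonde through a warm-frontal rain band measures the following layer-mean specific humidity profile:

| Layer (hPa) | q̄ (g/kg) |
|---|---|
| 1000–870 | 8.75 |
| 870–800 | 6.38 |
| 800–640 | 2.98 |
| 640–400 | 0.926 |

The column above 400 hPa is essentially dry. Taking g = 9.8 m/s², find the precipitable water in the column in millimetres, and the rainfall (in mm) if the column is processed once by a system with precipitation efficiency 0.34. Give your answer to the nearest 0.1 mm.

Precipitable water is the column-integrated vapour mass per unit area: PW = (1/g) Σ q̄ Δp, with q in kg/kg and Δp in Pa (1 kg/m² of water = 1 mm).
Layer 1000–870 hPa: Δp = 130 hPa = 13000 Pa, q̄ = 0.00875 kg/kg → 0.00875 × 13000 / 9.8 = 11.61 mm
Layer 870–800 hPa: Δp = 70 hPa = 7000 Pa, q̄ = 0.00638 kg/kg → 0.00638 × 7000 / 9.8 = 4.56 mm
Layer 800–640 hPa: Δp = 160 hPa = 16000 Pa, q̄ = 0.00298 kg/kg → 0.00298 × 16000 / 9.8 = 4.87 mm
Layer 640–400 hPa: Δp = 240 hPa = 24000 Pa, q̄ = 0.000926 kg/kg → 0.000926 × 24000 / 9.8 = 2.27 mm
PW = 11.61 + 4.56 + 4.87 + 2.27 = 23.31 ≈ 23.3 mm.
Rainfall = ε × PW = 0.34 × 23.3 = 7.9 mm.

PW ≈ 23.3 mm; rainfall ≈ 7.9 mm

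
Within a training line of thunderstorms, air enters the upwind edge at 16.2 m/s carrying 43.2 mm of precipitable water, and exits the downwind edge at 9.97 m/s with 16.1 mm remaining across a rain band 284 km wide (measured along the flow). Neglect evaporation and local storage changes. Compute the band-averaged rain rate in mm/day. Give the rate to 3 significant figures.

Column moisture flux per unit crosswind length is F = V × PW.
Inflow: F_in = 16.2 × 43.2 = 699.84 mm·m/s
Outflow: F_out = 9.97 × 16.1 = 160.517 mm·m/s
Steady-state rate R = (F_in − F_out)/L = (699.84 − 160.517) / 284000 m = 1.899e-03 mm/s.
R = 1.899e-03 × 3600 × 24 = 164 mm/day.

R ≈ 164 mm/day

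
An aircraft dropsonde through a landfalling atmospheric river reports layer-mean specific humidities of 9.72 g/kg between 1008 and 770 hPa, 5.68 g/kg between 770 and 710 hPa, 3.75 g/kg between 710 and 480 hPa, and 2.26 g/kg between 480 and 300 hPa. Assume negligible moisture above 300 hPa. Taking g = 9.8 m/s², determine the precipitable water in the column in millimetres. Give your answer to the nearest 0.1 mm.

Precipitable water is the column-integrated vapour mass per unit area: PW = (1/g) Σ q̄ Δp, with q in kg/kg and Δp in Pa (1 kg/m² of water = 1 mm).
Layer 1008–770 hPa: Δp = 238 hPa = 23800 Pa, q̄ = 0.00972 kg/kg → 0.00972 × 23800 / 9.8 = 23.61 mm
Layer 770–710 hPa: Δp = 60 hPa = 6000 Pa, q̄ = 0.00568 kg/kg → 0.00568 × 6000 / 9.8 = 3.48 mm
Layer 710–480 hPa: Δp = 230 hPa = 23000 Pa, q̄ = 0.00375 kg/kg → 0.00375 × 23000 / 9.8 = 8.80 mm
Layer 480–300 hPa: Δp = 180 hPa = 18000 Pa, q̄ = 0.00226 kg/kg → 0.00226 × 18000 / 9.8 = 4.15 mm
PW = 23.61 + 3.48 + 8.80 + 4.15 = 40.04 ≈ 40.0 mm.

PW ≈ 40.0 mm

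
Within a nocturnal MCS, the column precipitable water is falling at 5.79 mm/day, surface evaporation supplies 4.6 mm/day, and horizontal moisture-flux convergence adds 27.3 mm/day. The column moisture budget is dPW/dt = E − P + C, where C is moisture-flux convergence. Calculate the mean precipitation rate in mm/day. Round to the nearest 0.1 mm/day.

P ≈ 37.7 mm/day

dPW/dt = -5.79 mm/day.
P = E + C − dPW/dt = 4.6 + (27.3) − (-5.79) = 37.7 mm/day.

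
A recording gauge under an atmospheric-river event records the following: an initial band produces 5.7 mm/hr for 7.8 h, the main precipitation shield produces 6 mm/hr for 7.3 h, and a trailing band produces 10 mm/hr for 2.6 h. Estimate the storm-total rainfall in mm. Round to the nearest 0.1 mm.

total ≈ 114.3 mm

Total = Σ Rᵢ Δtᵢ = 5.7 × 7.8 + 6 × 7.3 + 10 × 2.6
      = 44.46 + 43.8 + 26 = 114.3 mm.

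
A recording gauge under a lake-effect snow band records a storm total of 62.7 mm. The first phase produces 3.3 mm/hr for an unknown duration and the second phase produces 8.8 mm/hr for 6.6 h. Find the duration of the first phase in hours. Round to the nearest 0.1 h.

Known phases: 8.8 × 6.6 = 58.08 mm.
Remaining depth = 62.7 − 58.08 = 4.62 mm.
Duration = 4.62 / 3.3 = 1.4 h.

duration ≈ 1.4 h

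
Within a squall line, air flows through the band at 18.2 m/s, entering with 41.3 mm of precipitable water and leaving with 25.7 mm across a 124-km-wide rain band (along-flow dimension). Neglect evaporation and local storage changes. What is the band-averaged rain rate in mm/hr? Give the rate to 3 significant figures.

R ≈ 8.24 mm/hr

Column moisture flux per unit crosswind length is F = V × PW.
Inflow: F_in = 18.2 × 41.3 = 751.66 mm·m/s
Outflow: F_out = 18.2 × 25.7 = 467.74 mm·m/s
Steady-state rate R = (F_in − F_out)/L = (751.66 − 467.74) / 124000 m = 2.290e-03 mm/s.
R = 2.290e-03 × 3600 = 8.24 mm/hr.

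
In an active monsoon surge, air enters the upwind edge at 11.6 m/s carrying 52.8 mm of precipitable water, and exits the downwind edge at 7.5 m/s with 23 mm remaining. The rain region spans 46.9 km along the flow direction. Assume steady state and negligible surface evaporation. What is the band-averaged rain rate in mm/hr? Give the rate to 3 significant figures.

R ≈ 33.8 mm/hr

Column moisture flux per unit crosswind length is F = V × PW.
Inflow: F_in = 11.6 × 52.8 = 612.48 mm·m/s
Outflow: F_out = 7.5 × 23 = 172.5 mm·m/s
Steady-state rate R = (F_in − F_out)/L = (612.48 − 172.5) / 46900 m = 9.381e-03 mm/s.
R = 9.381e-03 × 3600 = 33.8 mm/hr.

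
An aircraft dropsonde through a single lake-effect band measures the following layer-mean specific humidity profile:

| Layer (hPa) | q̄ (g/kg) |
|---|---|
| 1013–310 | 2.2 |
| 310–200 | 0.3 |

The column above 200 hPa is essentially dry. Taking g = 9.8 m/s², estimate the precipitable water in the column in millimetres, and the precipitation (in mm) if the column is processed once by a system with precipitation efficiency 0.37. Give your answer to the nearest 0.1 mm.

PW ≈ 16.1 mm; precipitation ≈ 6.0 mm

Precipitable water is the column-integrated vapour mass per unit area: PW = (1/g) Σ q̄ Δp, with q in kg/kg and Δp in Pa (1 kg/m² of water = 1 mm).
Layer 1013–310 hPa: Δp = 703 hPa = 70300 Pa, q̄ = 0.0022 kg/kg → 0.0022 × 70300 / 9.8 = 15.78 mm
Layer 310–200 hPa: Δp = 110 hPa = 11000 Pa, q̄ = 0.0003 kg/kg → 0.0003 × 11000 / 9.8 = 0.34 mm
PW = 15.78 + 0.34 = 16.12 ≈ 16.1 mm.
Precipitation = ε × PW = 0.37 × 16.1 = 6.0 mm.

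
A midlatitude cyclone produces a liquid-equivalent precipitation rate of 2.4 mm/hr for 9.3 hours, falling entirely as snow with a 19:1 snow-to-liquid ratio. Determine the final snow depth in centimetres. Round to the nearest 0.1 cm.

Liquid-equivalent depth = 2.4 × 9.3 = 22.32 mm.
Snow depth = 22.32 mm × 19 = 424.08 mm = 42.4 cm.

snow depth ≈ 42.4 cm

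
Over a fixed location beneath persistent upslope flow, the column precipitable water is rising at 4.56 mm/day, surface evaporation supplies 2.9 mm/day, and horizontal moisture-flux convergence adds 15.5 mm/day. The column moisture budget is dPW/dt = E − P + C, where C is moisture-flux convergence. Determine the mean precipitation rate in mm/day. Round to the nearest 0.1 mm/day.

dPW/dt = +4.56 mm/day.
P = E + C − dPW/dt = 2.9 + (15.5) − (+4.56) = 13.8 mm/day.

P ≈ 13.8 mm/day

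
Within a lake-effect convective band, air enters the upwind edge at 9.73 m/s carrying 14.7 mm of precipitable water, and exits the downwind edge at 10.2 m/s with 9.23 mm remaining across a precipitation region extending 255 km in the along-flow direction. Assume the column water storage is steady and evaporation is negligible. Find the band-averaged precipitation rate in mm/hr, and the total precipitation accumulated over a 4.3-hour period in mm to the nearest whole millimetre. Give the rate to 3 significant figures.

R ≈ 0.690 mm/hr; total ≈ 3 mm

Column moisture flux per unit crosswind length is F = V × PW.
Inflow: F_in = 9.73 × 14.7 = 143.031 mm·m/s
Outflow: F_out = 10.2 × 9.23 = 94.146 mm·m/s
Steady-state rate R = (F_in − F_out)/L = (143.031 − 94.146) / 255000 m = 1.917e-04 mm/s.
R = 1.917e-04 × 3600 = 0.690 mm/hr.
Over 4.3 h: total = 0.690 × 4.3 = 2.967 ≈ 3 mm.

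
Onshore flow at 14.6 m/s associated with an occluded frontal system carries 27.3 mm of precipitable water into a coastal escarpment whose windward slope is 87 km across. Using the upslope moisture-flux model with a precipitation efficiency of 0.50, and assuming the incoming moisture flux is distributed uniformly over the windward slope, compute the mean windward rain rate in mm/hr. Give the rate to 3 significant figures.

R ≈ 8.25 mm/hr

Incoming column moisture flux per unit ridge length: F = V × PW = 14.6 × 27.3 = 398.58 mm·m/s.
Spread over the 87 km slope with efficiency ε = 0.50: R = ε·F/W = 0.50 × 398.58 / 87000 m = 2.291e-03 mm/s.
R = 2.291e-03 × 3600 = 8.25 mm/hr.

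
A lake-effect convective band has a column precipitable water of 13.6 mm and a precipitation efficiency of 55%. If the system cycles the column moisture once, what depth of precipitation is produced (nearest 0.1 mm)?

Precipitation = ε × PW = 0.55 × 13.6 = 7.5 mm.

precipitation ≈ 7.5 mm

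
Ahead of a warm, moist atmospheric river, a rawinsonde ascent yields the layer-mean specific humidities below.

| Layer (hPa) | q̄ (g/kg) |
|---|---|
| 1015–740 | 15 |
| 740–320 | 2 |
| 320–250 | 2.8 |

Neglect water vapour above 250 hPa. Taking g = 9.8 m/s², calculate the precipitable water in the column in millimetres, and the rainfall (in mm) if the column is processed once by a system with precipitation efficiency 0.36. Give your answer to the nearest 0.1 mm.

Precipitable water is the column-integrated vapour mass per unit area: PW = (1/g) Σ q̄ Δp, with q in kg/kg and Δp in Pa (1 kg/m² of water = 1 mm).
Layer 1015–740 hPa: Δp = 275 hPa = 27500 Pa, q̄ = 0.015 kg/kg → 0.015 × 27500 / 9.8 = 42.09 mm
Layer 740–320 hPa: Δp = 420 hPa = 42000 Pa, q̄ = 0.002 kg/kg → 0.002 × 42000 / 9.8 = 8.57 mm
Layer 320–250 hPa: Δp = 70 hPa = 7000 Pa, q̄ = 0.0028 kg/kg → 0.0028 × 7000 / 9.8 = 2.00 mm
PW = 42.09 + 8.57 + 2.00 = 52.66 ≈ 52.7 mm.
Rainfall = ε × PW = 0.36 × 52.7 = 19.0 mm.

PW ≈ 52.7 mm; rainfall ≈ 19.0 mm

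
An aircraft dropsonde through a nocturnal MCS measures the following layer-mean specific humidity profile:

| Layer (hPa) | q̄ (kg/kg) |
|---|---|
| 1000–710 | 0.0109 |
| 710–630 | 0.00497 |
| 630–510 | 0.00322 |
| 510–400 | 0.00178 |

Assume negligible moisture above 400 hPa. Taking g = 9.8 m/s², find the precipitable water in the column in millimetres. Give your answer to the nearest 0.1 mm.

PW ≈ 42.3 mm

Precipitable water is the column-integrated vapour mass per unit area: PW = (1/g) Σ q̄ Δp, with q in kg/kg and Δp in Pa (1 kg/m² of water = 1 mm).
Layer 1000–710 hPa: Δp = 290 hPa = 29000 Pa, q̄ = 0.0109 kg/kg → 0.0109 × 29000 / 9.8 = 32.26 mm
Layer 710–630 hPa: Δp = 80 hPa = 8000 Pa, q̄ = 0.00497 kg/kg → 0.00497 × 8000 / 9.8 = 4.06 mm
Layer 630–510 hPa: Δp = 120 hPa = 12000 Pa, q̄ = 0.00322 kg/kg → 0.00322 × 12000 / 9.8 = 3.94 mm
Layer 510–400 hPa: Δp = 110 hPa = 11000 Pa, q̄ = 0.00178 kg/kg → 0.00178 × 11000 / 9.8 = 2.00 mm
PW = 32.26 + 4.06 + 3.94 + 2.00 = 42.26 ≈ 42.3 mm.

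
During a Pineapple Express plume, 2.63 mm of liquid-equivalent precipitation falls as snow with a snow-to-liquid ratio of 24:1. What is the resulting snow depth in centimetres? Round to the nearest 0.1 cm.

Snow depth = liquid × ratio = 2.63 mm × 24 = 63.12 mm = 6.3 cm.

snow depth ≈ 6.3 cm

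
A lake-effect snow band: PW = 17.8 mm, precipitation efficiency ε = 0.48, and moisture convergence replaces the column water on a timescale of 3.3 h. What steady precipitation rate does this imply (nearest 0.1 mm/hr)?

Each overturning extracts ε × PW = 0.48 × 17.8 = 8.544 mm.
Rate = ε·PW / τ = 8.544 / 3.3 h = 2.6 mm/hr.

R ≈ 2.6 mm/hr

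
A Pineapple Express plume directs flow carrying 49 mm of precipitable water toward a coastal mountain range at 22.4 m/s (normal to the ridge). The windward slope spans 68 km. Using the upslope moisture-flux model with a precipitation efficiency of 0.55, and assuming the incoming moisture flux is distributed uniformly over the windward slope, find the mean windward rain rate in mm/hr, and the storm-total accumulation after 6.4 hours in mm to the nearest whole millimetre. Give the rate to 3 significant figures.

Incoming column moisture flux per unit ridge length: F = V × PW = 22.4 × 49 = 1097.6 mm·m/s.
Spread over the 68 km slope with efficiency ε = 0.55: R = ε·F/W = 0.55 × 1097.6 / 68000 m = 8.878e-03 mm/s.
R = 8.878e-03 × 3600 = 32.0 mm/hr.
Over 6.4 h: total = 32.0 × 6.4 = 204.8 ≈ 205 mm.

R ≈ 32.0 mm/hr; total ≈ 205 mm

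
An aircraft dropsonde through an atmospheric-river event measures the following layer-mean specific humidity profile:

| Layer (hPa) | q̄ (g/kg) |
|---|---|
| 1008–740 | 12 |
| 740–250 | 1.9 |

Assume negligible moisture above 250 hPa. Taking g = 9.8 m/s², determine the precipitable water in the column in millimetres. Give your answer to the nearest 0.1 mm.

PW ≈ 42.3 mm

Precipitable water is the column-integrated vapour mass per unit area: PW = (1/g) Σ q̄ Δp, with q in kg/kg and Δp in Pa (1 kg/m² of water = 1 mm).
Layer 1008–740 hPa: Δp = 268 hPa = 26800 Pa, q̄ = 0.012 kg/kg → 0.012 × 26800 / 9.8 = 32.82 mm
Layer 740–250 hPa: Δp = 490 hPa = 49000 Pa, q̄ = 0.0019 kg/kg → 0.0019 × 49000 / 9.8 = 9.50 mm
PW = 32.82 + 9.50 = 42.32 ≈ 42.3 mm.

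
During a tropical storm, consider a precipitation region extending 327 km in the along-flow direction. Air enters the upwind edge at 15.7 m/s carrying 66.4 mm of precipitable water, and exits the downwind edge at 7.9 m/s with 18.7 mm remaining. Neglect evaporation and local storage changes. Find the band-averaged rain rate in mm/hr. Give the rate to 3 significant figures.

R ≈ 9.85 mm/hr

Column moisture flux per unit crosswind length is F = V × PW.
Inflow: F_in = 15.7 × 66.4 = 1042.48 mm·m/s
Outflow: F_out = 7.9 × 18.7 = 147.73 mm·m/s
Steady-state rate R = (F_in − F_out)/L = (1042.48 − 147.73) / 327000 m = 2.736e-03 mm/s.
R = 2.736e-03 × 3600 = 9.85 mm/hr.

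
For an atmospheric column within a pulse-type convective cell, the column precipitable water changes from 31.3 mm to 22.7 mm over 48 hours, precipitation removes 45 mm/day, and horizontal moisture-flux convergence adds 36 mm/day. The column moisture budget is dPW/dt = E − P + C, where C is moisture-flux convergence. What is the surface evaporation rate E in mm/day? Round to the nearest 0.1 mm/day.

E ≈ 4.7 mm/day

dPW/dt = (22.7 − 31.3) mm / (48/24 day) = -4.300 mm/day.
E = dPW/dt + P − C = (-4.300) + 45 − (36) = 4.7 mm/day.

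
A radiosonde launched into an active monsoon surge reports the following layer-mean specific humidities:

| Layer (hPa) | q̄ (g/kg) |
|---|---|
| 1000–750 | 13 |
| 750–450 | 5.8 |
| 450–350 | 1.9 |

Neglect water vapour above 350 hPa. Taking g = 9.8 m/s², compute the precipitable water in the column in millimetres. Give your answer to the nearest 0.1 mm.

PW ≈ 52.9 mm

Precipitable water is the column-integrated vapour mass per unit area: PW = (1/g) Σ q̄ Δp, with q in kg/kg and Δp in Pa (1 kg/m² of water = 1 mm).
Layer 1000–750 hPa: Δp = 250 hPa = 25000 Pa, q̄ = 0.013 kg/kg → 0.013 × 25000 / 9.8 = 33.16 mm
Layer 750–450 hPa: Δp = 300 hPa = 30000 Pa, q̄ = 0.0058 kg/kg → 0.0058 × 30000 / 9.8 = 17.76 mm
Layer 450–350 hPa: Δp = 100 hPa = 10000 Pa, q̄ = 0.0019 kg/kg → 0.0019 × 10000 / 9.8 = 1.94 mm
PW = 33.16 + 17.76 + 1.94 = 52.86 ≈ 52.9 mm.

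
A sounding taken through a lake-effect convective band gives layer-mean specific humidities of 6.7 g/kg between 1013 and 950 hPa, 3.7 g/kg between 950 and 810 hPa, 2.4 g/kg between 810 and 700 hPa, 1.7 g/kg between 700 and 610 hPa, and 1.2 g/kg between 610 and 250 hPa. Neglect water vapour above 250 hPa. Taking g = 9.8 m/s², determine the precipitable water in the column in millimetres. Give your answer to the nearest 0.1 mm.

PW ≈ 18.3 mm

Precipitable water is the column-integrated vapour mass per unit area: PW = (1/g) Σ q̄ Δp, with q in kg/kg and Δp in Pa (1 kg/m² of water = 1 mm).
Layer 1013–950 hPa: Δp = 63 hPa = 6300 Pa, q̄ = 0.0067 kg/kg → 0.0067 × 6300 / 9.8 = 4.31 mm
Layer 950–810 hPa: Δp = 140 hPa = 14000 Pa, q̄ = 0.0037 kg/kg → 0.0037 × 14000 / 9.8 = 5.29 mm
Layer 810–700 hPa: Δp = 110 hPa = 11000 Pa, q̄ = 0.0024 kg/kg → 0.0024 × 11000 / 9.8 = 2.69 mm
Layer 700–610 hPa: Δp = 90 hPa = 9000 Pa, q̄ = 0.0017 kg/kg → 0.0017 × 9000 / 9.8 = 1.56 mm
Layer 610–250 hPa: Δp = 360 hPa = 36000 Pa, q̄ = 0.0012 kg/kg → 0.0012 × 36000 / 9.8 = 4.41 mm
PW = 4.31 + 5.29 + 2.69 + 1.56 + 4.41 = 18.26 ≈ 18.3 mm.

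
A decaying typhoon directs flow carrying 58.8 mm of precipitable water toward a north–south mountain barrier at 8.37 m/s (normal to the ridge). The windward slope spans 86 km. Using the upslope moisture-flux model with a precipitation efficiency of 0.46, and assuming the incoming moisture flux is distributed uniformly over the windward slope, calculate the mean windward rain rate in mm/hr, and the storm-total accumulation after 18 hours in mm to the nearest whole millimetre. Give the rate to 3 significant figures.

Incoming column moisture flux per unit ridge length: F = V × PW = 8.37 × 58.8 = 492.156 mm·m/s.
Spread over the 86 km slope with efficiency ε = 0.46: R = ε·F/W = 0.46 × 492.156 / 86000 m = 2.632e-03 mm/s.
R = 2.632e-03 × 3600 = 9.48 mm/hr.
Over 18 h: total = 9.48 × 18 = 170.64 ≈ 171 mm.

R ≈ 9.48 mm/hr; total ≈ 171 mm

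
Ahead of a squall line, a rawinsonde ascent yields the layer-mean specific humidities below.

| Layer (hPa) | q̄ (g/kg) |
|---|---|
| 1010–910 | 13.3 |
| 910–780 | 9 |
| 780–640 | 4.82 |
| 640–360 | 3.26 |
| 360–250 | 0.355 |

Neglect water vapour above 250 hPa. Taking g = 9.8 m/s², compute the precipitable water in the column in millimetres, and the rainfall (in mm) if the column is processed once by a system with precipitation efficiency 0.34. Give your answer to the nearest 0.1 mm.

Precipitable water is the column-integrated vapour mass per unit area: PW = (1/g) Σ q̄ Δp, with q in kg/kg and Δp in Pa (1 kg/m² of water = 1 mm).
Layer 1010–910 hPa: Δp = 100 hPa = 10000 Pa, q̄ = 0.0133 kg/kg → 0.0133 × 10000 / 9.8 = 13.57 mm
Layer 910–780 hPa: Δp = 130 hPa = 13000 Pa, q̄ = 0.009 kg/kg → 0.009 × 13000 / 9.8 = 11.94 mm
Layer 780–640 hPa: Δp = 140 hPa = 14000 Pa, q̄ = 0.00482 kg/kg → 0.00482 × 14000 / 9.8 = 6.89 mm
Layer 640–360 hPa: Δp = 280 hPa = 28000 Pa, q̄ = 0.00326 kg/kg → 0.00326 × 28000 / 9.8 = 9.31 mm
Layer 360–250 hPa: Δp = 110 hPa = 11000 Pa, q̄ = 0.000355 kg/kg → 0.000355 × 11000 / 9.8 = 0.40 mm
PW = 13.57 + 11.94 + 6.89 + 9.31 + 0.40 = 42.11 ≈ 42.1 mm.
Rainfall = ε × PW = 0.34 × 42.1 = 14.3 mm.

PW ≈ 42.1 mm; rainfall ≈ 14.3 mm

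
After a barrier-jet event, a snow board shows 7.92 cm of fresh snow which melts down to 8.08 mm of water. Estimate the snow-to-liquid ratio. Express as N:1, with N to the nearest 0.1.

ratio ≈ 9.8

Ratio = snow depth / SWE = 79.2 mm / 8.08 mm = 9.8, i.e. 9.8:1.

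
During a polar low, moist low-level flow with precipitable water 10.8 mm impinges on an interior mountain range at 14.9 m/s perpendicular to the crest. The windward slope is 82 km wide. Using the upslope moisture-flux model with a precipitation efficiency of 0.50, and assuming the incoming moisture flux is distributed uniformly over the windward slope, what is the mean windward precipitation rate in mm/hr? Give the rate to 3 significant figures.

R ≈ 3.53 mm/hr

Incoming column moisture flux per unit ridge length: F = V × PW = 14.9 × 10.8 = 160.92 mm·m/s.
Spread over the 82 km slope with efficiency ε = 0.50: R = ε·F/W = 0.50 × 160.92 / 82000 m = 9.812e-04 mm/s.
R = 9.812e-04 × 3600 = 3.53 mm/hr.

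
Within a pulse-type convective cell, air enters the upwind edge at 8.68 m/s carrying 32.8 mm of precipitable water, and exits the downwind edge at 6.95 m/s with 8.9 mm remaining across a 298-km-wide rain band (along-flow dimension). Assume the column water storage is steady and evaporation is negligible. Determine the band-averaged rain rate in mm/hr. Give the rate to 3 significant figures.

Column moisture flux per unit crosswind length is F = V × PW.
Inflow: F_in = 8.68 × 32.8 = 284.704 mm·m/s
Outflow: F_out = 6.95 × 8.9 = 61.855 mm·m/s
Steady-state rate R = (F_in − F_out)/L = (284.704 − 61.855) / 298000 m = 7.478e-04 mm/s.
R = 7.478e-04 × 3600 = 2.69 mm/hr.

R ≈ 2.69 mm/hr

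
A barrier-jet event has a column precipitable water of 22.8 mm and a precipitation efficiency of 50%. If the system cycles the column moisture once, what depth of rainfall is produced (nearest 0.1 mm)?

Rainfall = ε × PW = 0.50 × 22.8 = 11.4 mm.

rainfall ≈ 11.4 mm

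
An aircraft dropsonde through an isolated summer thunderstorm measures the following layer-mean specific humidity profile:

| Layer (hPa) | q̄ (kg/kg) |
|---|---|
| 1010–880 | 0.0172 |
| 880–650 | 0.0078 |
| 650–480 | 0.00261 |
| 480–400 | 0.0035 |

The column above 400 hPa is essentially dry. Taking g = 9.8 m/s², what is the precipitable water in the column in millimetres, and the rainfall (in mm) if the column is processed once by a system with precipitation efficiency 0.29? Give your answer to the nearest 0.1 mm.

Precipitable water is the column-integrated vapour mass per unit area: PW = (1/g) Σ q̄ Δp, with q in kg/kg and Δp in Pa (1 kg/m² of water = 1 mm).
Layer 1010–880 hPa: Δp = 130 hPa = 13000 Pa, q̄ = 0.0172 kg/kg → 0.0172 × 13000 / 9.8 = 22.82 mm
Layer 880–650 hPa: Δp = 230 hPa = 23000 Pa, q̄ = 0.0078 kg/kg → 0.0078 × 23000 / 9.8 = 18.31 mm
Layer 650–480 hPa: Δp = 170 hPa = 17000 Pa, q̄ = 0.00261 kg/kg → 0.00261 × 17000 / 9.8 = 4.53 mm
Layer 480–400 hPa: Δp = 80 hPa = 8000 Pa, q̄ = 0.0035 kg/kg → 0.0035 × 8000 / 9.8 = 2.86 mm
PW = 22.82 + 18.31 + 4.53 + 2.86 = 48.52 ≈ 48.5 mm.
Rainfall = ε × PW = 0.29 × 48.5 = 14.1 mm.

PW ≈ 48.5 mm; rainfall ≈ 14.1 mm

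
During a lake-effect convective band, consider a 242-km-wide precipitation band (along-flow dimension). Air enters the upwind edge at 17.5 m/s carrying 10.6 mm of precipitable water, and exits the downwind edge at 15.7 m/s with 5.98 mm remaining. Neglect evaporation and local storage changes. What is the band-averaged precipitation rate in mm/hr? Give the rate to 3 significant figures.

Column moisture flux per unit crosswind length is F = V × PW.
Inflow: F_in = 17.5 × 10.6 = 185.5 mm·m/s
Outflow: F_out = 15.7 × 5.98 = 93.886 mm·m/s
Steady-state rate R = (F_in − F_out)/L = (185.5 − 93.886) / 242000 m = 3.786e-04 mm/s.
R = 3.786e-04 × 3600 = 1.36 mm/hr.

R ≈ 1.36 mm/hr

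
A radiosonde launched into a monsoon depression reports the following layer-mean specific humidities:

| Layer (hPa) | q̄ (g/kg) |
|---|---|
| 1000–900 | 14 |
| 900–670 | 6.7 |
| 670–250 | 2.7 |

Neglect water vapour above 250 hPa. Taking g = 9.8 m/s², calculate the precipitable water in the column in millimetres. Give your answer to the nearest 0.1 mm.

Precipitable water is the column-integrated vapour mass per unit area: PW = (1/g) Σ q̄ Δp, with q in kg/kg and Δp in Pa (1 kg/m² of water = 1 mm).
Layer 1000–900 hPa: Δp = 100 hPa = 10000 Pa, q̄ = 0.014 kg/kg → 0.014 × 10000 / 9.8 = 14.29 mm
Layer 900–670 hPa: Δp = 230 hPa = 23000 Pa, q̄ = 0.0067 kg/kg → 0.0067 × 23000 / 9.8 = 15.72 mm
Layer 670–250 hPa: Δp = 420 hPa = 42000 Pa, q̄ = 0.0027 kg/kg → 0.0027 × 42000 / 9.8 = 11.57 mm
PW = 14.29 + 15.72 + 11.57 = 41.58 ≈ 41.6 mm.

PW ≈ 41.6 mm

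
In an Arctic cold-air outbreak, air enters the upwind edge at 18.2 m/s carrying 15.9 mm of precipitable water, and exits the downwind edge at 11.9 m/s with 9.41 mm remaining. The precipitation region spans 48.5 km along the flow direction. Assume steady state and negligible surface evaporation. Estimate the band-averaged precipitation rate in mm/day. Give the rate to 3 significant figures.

R ≈ 316 mm/day

Column moisture flux per unit crosswind length is F = V × PW.
Inflow: F_in = 18.2 × 15.9 = 289.38 mm·m/s
Outflow: F_out = 11.9 × 9.41 = 111.979 mm·m/s
Steady-state rate R = (F_in − F_out)/L = (289.38 − 111.979) / 48500 m = 3.658e-03 mm/s.
R = 3.658e-03 × 3600 × 24 = 316 mm/day.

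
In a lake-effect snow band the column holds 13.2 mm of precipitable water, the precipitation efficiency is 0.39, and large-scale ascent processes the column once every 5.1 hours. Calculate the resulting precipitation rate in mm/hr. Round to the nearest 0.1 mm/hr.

Each overturning extracts ε × PW = 0.39 × 13.2 = 5.148 mm.
Rate = ε·PW / τ = 5.148 / 5.1 h = 1.0 mm/hr.

R ≈ 1.0 mm/hr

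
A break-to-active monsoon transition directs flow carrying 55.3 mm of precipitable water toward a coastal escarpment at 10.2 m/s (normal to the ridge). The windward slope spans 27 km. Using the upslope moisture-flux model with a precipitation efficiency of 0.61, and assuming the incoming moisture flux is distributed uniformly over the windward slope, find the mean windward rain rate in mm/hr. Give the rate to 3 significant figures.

R ≈ 45.9 mm/hr

Incoming column moisture flux per unit ridge length: F = V × PW = 10.2 × 55.3 = 564.06 mm·m/s.
Spread over the 27 km slope with efficiency ε = 0.61: R = ε·F/W = 0.61 × 564.06 / 27000 m = 1.274e-02 mm/s.
R = 1.274e-02 × 3600 = 45.9 mm/hr.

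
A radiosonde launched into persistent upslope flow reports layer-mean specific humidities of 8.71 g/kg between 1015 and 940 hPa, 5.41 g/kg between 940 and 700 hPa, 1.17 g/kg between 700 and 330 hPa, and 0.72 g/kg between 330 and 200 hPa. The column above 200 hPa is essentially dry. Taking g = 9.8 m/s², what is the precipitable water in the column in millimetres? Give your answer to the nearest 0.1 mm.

PW ≈ 25.3 mm

Precipitable water is the column-integrated vapour mass per unit area: PW = (1/g) Σ q̄ Δp, with q in kg/kg and Δp in Pa (1 kg/m² of water = 1 mm).
Layer 1015–940 hPa: Δp = 75 hPa = 7500 Pa, q̄ = 0.00871 kg/kg → 0.00871 × 7500 / 9.8 = 6.67 mm
Layer 940–700 hPa: Δp = 240 hPa = 24000 Pa, q̄ = 0.00541 kg/kg → 0.00541 × 24000 / 9.8 = 13.25 mm
Layer 700–330 hPa: Δp = 370 hPa = 37000 Pa, q̄ = 0.00117 kg/kg → 0.00117 × 37000 / 9.8 = 4.42 mm
Layer 330–200 hPa: Δp = 130 hPa = 13000 Pa, q̄ = 0.00072 kg/kg → 0.00072 × 13000 / 9.8 = 0.96 mm
PW = 6.67 + 13.25 + 4.42 + 0.96 = 25.30 ≈ 25.3 mm.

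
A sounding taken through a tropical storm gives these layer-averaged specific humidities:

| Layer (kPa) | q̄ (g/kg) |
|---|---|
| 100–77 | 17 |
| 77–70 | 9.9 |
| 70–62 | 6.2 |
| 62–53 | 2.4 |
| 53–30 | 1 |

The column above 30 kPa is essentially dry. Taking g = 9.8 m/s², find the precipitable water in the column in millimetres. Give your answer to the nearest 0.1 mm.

PW ≈ 56.6 mm

Precipitable water is the column-integrated vapour mass per unit area: PW = (1/g) Σ q̄ Δp, with q in kg/kg and Δp in Pa (1 kg/m² of water = 1 mm).
Layer 100–77 kPa: Δp = 230 hPa = 23000 Pa, q̄ = 0.017 kg/kg → 0.017 × 23000 / 9.8 = 39.90 mm
Layer 77–70 kPa: Δp = 70 hPa = 7000 Pa, q̄ = 0.0099 kg/kg → 0.0099 × 7000 / 9.8 = 7.07 mm
Layer 70–62 kPa: Δp = 80 hPa = 8000 Pa, q̄ = 0.0062 kg/kg → 0.0062 × 8000 / 9.8 = 5.06 mm
Layer 62–53 kPa: Δp = 90 hPa = 9000 Pa, q̄ = 0.0024 kg/kg → 0.0024 × 9000 / 9.8 = 2.20 mm
Layer 53–30 kPa: Δp = 230 hPa = 23000 Pa, q̄ = 0.001 kg/kg → 0.001 × 23000 / 9.8 = 2.35 mm
PW = 39.90 + 7.07 + 5.06 + 2.20 + 2.35 = 56.58 ≈ 56.6 mm.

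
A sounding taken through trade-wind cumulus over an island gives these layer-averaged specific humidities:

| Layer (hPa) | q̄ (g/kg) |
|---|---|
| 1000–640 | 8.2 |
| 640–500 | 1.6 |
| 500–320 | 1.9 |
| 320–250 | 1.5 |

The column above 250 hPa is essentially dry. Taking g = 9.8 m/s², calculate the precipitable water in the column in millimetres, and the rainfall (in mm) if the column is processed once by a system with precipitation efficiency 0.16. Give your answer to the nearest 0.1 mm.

Precipitable water is the column-integrated vapour mass per unit area: PW = (1/g) Σ q̄ Δp, with q in kg/kg and Δp in Pa (1 kg/m² of water = 1 mm).
Layer 1000–640 hPa: Δp = 360 hPa = 36000 Pa, q̄ = 0.0082 kg/kg → 0.0082 × 36000 / 9.8 = 30.12 mm
Layer 640–500 hPa: Δp = 140 hPa = 14000 Pa, q̄ = 0.0016 kg/kg → 0.0016 × 14000 / 9.8 = 2.29 mm
Layer 500–320 hPa: Δp = 180 hPa = 18000 Pa, q̄ = 0.0019 kg/kg → 0.0019 × 18000 / 9.8 = 3.49 mm
Layer 320–250 hPa: Δp = 70 hPa = 7000 Pa, q̄ = 0.0015 kg/kg → 0.0015 × 7000 / 9.8 = 1.07 mm
PW = 30.12 + 2.29 + 3.49 + 1.07 = 36.97 ≈ 37.0 mm.
Rainfall = ε × PW = 0.16 × 37.0 = 5.9 mm.

PW ≈ 37.0 mm; rainfall ≈ 5.9 mm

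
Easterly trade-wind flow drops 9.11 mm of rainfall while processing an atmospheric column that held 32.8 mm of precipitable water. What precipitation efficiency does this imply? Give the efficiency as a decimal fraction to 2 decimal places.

ε ≈ 0.28

ε = rainfall / PW = 9.11 / 32.8 = 0.28.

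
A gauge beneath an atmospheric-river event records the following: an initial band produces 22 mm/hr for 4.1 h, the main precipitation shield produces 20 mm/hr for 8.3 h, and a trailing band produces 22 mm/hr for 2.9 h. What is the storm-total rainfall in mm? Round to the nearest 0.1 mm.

total ≈ 320.0 mm

Total = Σ Rᵢ Δtᵢ = 22 × 4.1 + 20 × 8.3 + 22 × 2.9
      = 90.2 + 166 + 63.8 = 320.0 mm.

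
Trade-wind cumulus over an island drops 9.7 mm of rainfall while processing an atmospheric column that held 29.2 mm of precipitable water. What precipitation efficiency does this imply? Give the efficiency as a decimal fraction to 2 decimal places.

ε ≈ 0.33

ε = rainfall / PW = 9.7 / 29.2 = 0.33.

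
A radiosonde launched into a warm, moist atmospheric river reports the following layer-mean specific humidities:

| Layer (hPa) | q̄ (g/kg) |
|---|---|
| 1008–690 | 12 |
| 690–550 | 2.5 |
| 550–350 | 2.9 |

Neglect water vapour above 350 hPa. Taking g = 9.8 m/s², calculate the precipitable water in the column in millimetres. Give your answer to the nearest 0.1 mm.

Precipitable water is the column-integrated vapour mass per unit area: PW = (1/g) Σ q̄ Δp, with q in kg/kg and Δp in Pa (1 kg/m² of water = 1 mm).
Layer 1008–690 hPa: Δp = 318 hPa = 31800 Pa, q̄ = 0.012 kg/kg → 0.012 × 31800 / 9.8 = 38.94 mm
Layer 690–550 hPa: Δp = 140 hPa = 14000 Pa, q̄ = 0.0025 kg/kg → 0.0025 × 14000 / 9.8 = 3.57 mm
Layer 550–350 hPa: Δp = 200 hPa = 20000 Pa, q̄ = 0.0029 kg/kg → 0.0029 × 20000 / 9.8 = 5.92 mm
PW = 38.94 + 3.57 + 5.92 = 48.43 ≈ 48.4 mm.

PW ≈ 48.4 mm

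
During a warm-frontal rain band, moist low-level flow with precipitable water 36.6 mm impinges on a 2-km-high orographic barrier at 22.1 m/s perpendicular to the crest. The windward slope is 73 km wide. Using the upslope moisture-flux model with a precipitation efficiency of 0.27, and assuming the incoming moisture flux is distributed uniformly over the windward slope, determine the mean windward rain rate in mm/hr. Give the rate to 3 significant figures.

Incoming column moisture flux per unit ridge length: F = V × PW = 22.1 × 36.6 = 808.86 mm·m/s.
Spread over the 73 km slope with efficiency ε = 0.27: R = ε·F/W = 0.27 × 808.86 / 73000 m = 2.992e-03 mm/s.
R = 2.992e-03 × 3600 = 10.8 mm/hr.

R ≈ 10.8 mm/hr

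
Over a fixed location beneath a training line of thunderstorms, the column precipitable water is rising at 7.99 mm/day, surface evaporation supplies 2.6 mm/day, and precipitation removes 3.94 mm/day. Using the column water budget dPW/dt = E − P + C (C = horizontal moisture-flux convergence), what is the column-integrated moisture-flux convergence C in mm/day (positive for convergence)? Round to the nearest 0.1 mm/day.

dPW/dt = +7.99 mm/day.
C = dPW/dt − E + P = (+7.99) − 2.6 + 3.94 = 9.3 mm/day.

C ≈ 9.3 mm/day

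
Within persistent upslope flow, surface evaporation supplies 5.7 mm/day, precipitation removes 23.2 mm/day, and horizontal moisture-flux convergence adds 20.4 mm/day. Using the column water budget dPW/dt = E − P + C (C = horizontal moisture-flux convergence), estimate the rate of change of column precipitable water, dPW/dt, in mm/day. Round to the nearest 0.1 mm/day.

dPW/dt ≈ 2.9 mm/day

dPW/dt = E − P + C = 5.7 − 23.2 + (20.4) = 2.9 mm/day.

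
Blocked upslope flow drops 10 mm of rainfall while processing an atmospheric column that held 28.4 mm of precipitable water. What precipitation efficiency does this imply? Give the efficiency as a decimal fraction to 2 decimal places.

ε = rainfall / PW = 10 / 28.4 = 0.35.

ε ≈ 0.35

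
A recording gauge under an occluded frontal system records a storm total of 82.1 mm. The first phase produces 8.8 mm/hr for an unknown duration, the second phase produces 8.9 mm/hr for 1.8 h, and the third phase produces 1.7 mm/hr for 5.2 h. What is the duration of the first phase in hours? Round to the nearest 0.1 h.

Known phases: 8.9 × 1.8 + 1.7 × 5.2 = 16.02 + 8.84 = 24.86 mm.
Remaining depth = 82.1 − 24.86 = 57.24 mm.
Duration = 57.24 / 8.8 = 6.5 h.

duration ≈ 6.5 h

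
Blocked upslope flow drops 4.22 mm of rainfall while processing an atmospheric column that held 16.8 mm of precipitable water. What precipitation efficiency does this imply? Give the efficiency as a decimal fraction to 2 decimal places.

ε ≈ 0.25

ε = rainfall / PW = 4.22 / 16.8 = 0.25.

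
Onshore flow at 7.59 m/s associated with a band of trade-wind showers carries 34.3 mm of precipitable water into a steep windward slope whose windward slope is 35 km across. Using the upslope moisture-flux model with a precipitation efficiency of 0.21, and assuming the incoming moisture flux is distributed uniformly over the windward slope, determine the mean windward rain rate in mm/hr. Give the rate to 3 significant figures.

Incoming column moisture flux per unit ridge length: F = V × PW = 7.59 × 34.3 = 260.337 mm·m/s.
Spread over the 35 km slope with efficiency ε = 0.21: R = ε·F/W = 0.21 × 260.337 / 35000 m = 1.562e-03 mm/s.
R = 1.562e-03 × 3600 = 5.62 mm/hr.

R ≈ 5.62 mm/hr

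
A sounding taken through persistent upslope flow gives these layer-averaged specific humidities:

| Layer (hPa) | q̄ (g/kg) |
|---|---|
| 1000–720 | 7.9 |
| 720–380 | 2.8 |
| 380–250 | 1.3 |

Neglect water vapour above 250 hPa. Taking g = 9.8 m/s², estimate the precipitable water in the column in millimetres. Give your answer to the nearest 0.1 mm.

Precipitable water is the column-integrated vapour mass per unit area: PW = (1/g) Σ q̄ Δp, with q in kg/kg and Δp in Pa (1 kg/m² of water = 1 mm).
Layer 1000–720 hPa: Δp = 280 hPa = 28000 Pa, q̄ = 0.0079 kg/kg → 0.0079 × 28000 / 9.8 = 22.57 mm
Layer 720–380 hPa: Δp = 340 hPa = 34000 Pa, q̄ = 0.0028 kg/kg → 0.0028 × 34000 / 9.8 = 9.71 mm
Layer 380–250 hPa: Δp = 130 hPa = 13000 Pa, q̄ = 0.0013 kg/kg → 0.0013 × 13000 / 9.8 = 1.72 mm
PW = 22.57 + 9.71 + 1.72 = 34.00 ≈ 34.0 mm.

PW ≈ 34.0 mm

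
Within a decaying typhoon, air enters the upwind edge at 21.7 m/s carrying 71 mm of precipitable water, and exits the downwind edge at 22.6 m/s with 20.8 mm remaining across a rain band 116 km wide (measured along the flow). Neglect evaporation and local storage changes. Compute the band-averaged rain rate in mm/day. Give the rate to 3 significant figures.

R ≈ 797 mm/day

Column moisture flux per unit crosswind length is F = V × PW.
Inflow: F_in = 21.7 × 71 = 1540.7 mm·m/s
Outflow: F_out = 22.6 × 20.8 = 470.08 mm·m/s
Steady-state rate R = (F_in − F_out)/L = (1540.7 − 470.08) / 116000 m = 9.229e-03 mm/s.
R = 9.229e-03 × 3600 × 24 = 797 mm/day.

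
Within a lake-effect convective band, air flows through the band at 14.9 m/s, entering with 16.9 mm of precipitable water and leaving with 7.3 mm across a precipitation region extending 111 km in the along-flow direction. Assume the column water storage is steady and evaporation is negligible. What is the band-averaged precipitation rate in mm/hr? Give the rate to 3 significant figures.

R ≈ 4.64 mm/hr

Column moisture flux per unit crosswind length is F = V × PW.
Inflow: F_in = 14.9 × 16.9 = 251.81 mm·m/s
Outflow: F_out = 14.9 × 7.3 = 108.77 mm·m/s
Steady-state rate R = (F_in − F_out)/L = (251.81 − 108.77) / 111000 m = 1.289e-03 mm/s.
R = 1.289e-03 × 3600 = 4.64 mm/hr.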